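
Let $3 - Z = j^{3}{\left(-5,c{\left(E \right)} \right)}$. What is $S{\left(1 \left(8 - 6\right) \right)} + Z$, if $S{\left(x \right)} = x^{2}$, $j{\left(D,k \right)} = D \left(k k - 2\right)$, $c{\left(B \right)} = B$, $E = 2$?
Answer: $1007$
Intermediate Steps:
$j{\left(D,k \right)} = D \left(-2 + k^{2}\right)$ ($j{\left(D,k \right)} = D \left(k^{2} - 2\right) = D \left(-2 + k^{2}\right)$)
$Z = 1003$ ($Z = 3 - \left(- 5 \left(-2 + 2^{2}\right)\right)^{3} = 3 - \left(- 5 \left(-2 + 4\right)\right)^{3} = 3 - \left(\left(-5\right) 2\right)^{3} = 3 - \left(-10\right)^{3} = 3 - -1000 = 3 + 1000 = 1003$)
$S{\left(1 \left(8 - 6\right) \right)} + Z = \left(1 \left(8 - 6\right)\right)^{2} + 1003 = \left(1 \cdot 2\right)^{2} + 1003 = 2^{2} + 1003 = 4 + 1003 = 1007$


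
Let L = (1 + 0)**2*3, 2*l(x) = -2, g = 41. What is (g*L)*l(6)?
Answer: -123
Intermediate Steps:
l(x) = -1 (l(x) = (1/2)*(-2) = -1)
L = 3 (L = 1**2*3 = 1*3 = 3)
(g*L)*l(6) = (41*3)*(-1) = 123*(-1) = -123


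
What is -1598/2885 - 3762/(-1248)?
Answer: 1476511/600080 ≈ 2.4605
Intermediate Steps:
-1598/2885 - 3762/(-1248) = -1598*1/2885 - 3762*(-1/1248) = -1598/2885 + 627/208 = 1476511/600080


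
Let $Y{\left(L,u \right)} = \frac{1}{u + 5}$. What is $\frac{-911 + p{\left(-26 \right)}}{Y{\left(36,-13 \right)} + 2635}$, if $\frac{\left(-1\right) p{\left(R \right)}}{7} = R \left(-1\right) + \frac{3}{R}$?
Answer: $- \frac{113588}{274027} \approx -0.41451$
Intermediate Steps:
$p{\left(R \right)} = - \frac{21}{R} + 7 R$ ($p{\left(R \right)} = - 7 \left(R \left(-1\right) + \frac{3}{R}\right) = - 7 \left(- R + \frac{3}{R}\right) = - \frac{21}{R} + 7 R$)
$Y{\left(L,u \right)} = \frac{1}{5 + u}$
$\frac{-911 + p{\left(-26 \right)}}{Y{\left(36,-13 \right)} + 2635} = \frac{-911 + \left(- \frac{21}{-26} + 7 \left(-26\right)\right)}{\frac{1}{5 - 13} + 2635} = \frac{-911 - \frac{4711}{26}}{\frac{1}{-8} + 2635} = \frac{-911 + \left(\frac{21}{26} - 182\right)}{- \frac{1}{8} + 2635} = \frac{-911 - \frac{4711}{26}}{\frac{21079}{8}} = \left(- \frac{28397}{26}\right) \frac{8}{21079} = - \frac{113588}{274027}$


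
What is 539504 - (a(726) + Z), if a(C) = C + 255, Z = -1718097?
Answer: 2256620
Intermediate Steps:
a(C) = 255 + C
539504 - (a(726) + Z) = 539504 - ((255 + 726) - 1718097) = 539504 - (981 - 1718097) = 539504 - 1*(-1717116) = 539504 + 1717116 = 2256620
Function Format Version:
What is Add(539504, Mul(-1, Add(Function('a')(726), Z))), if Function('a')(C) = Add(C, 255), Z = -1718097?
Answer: 2256620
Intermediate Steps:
Function('a')(C) = Add(255, C)
Add(539504, Mul(-1, Add(Function('a')(726), Z))) = Add(539504, Mul(-1, Add(Add(255, 726), -1718097))) = Add(539504, Mul(-1, Add(981, -1718097))) = Add(539504, Mul(-1, -1717116)) = Add(539504, 1717116) = 2256620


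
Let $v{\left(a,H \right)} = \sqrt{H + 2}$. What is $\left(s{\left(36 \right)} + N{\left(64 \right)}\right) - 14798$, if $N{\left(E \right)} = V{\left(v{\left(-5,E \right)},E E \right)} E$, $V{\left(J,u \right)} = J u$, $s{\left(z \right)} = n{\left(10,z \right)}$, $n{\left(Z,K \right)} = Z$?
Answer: $-14788 + 262144 \sqrt{66} \approx 2.1149 \cdot 10^{6}$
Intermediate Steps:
$v{\left(a,H \right)} = \sqrt{2 + H}$
$s{\left(z \right)} = 10$
$N{\left(E \right)} = E^{3} \sqrt{2 + E}$ ($N{\left(E \right)} = \sqrt{2 + E} E E E = \sqrt{2 + E} E^{2} E = E^{2} \sqrt{2 + E} E = E^{3} \sqrt{2 + E}$)
$\left(s{\left(36 \right)} + N{\left(64 \right)}\right) - 14798 = \left(10 + 64^{3} \sqrt{2 + 64}\right) - 14798 = \left(10 + 262144 \sqrt{66}\right) - 14798 = -14788 + 262144 \sqrt{66}$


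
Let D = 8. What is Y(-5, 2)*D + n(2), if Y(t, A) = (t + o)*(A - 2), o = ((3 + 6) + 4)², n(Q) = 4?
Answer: 4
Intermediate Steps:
o = 169 (o = (9 + 4)² = 13² = 169)
Y(t, A) = (-2 + A)*(169 + t) (Y(t, A) = (t + 169)*(A - 2) = (169 + t)*(-2 + A) = (-2 + A)*(169 + t))
Y(-5, 2)*D + n(2) = (-338 - 2*(-5) + 169*2 + 2*(-5))*8 + 4 = (-338 + 10 + 338 - 10)*8 + 4 = 0*8 + 4 = 0 + 4 = 4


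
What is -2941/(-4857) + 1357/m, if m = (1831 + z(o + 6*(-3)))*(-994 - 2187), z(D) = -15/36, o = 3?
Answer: 205429245019/339392720139 ≈ 0.60528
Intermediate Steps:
z(D) = -5/12 (z(D) = -15*1/36 = -5/12)
m = -69877027/12 (m = (1831 - 5/12)*(-994 - 2187) = (21967/12)*(-3181) = -69877027/12 ≈ -5.8231e+6)
-2941/(-4857) + 1357/m = -2941/(-4857) + 1357/(-69877027/12) = -2941*(-1/4857) + 1357*(-12/69877027) = 2941/4857 - 16284/69877027 = 205429245019/339392720139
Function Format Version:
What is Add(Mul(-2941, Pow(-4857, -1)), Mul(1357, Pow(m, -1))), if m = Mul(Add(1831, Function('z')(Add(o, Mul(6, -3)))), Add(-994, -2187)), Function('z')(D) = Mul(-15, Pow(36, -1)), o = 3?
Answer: Rational(205429245019, 339392720139) ≈ 0.60528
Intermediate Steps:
Function('z')(D) = Rational(-5, 12) (Function('z')(D) = Mul(-15, Rational(1, 36)) = Rational(-5, 12))
m = Rational(-69877027, 12) (m = Mul(Add(1831, Rational(-5, 12)), Add(-994, -2187)) = Mul(Rational(21967, 12), -3181) = Rational(-69877027, 12) ≈ -5.8231e+6)
Add(Mul(-2941, Pow(-4857, -1)), Mul(1357, Pow(m, -1))) = Add(Mul(-2941, Pow(-4857, -1)), Mul(1357, Pow(Rational(-69877027, 12), -1))) = Add(Mul(-2941, Rational(-1, 4857)), Mul(1357, Rational(-12, 69877027))) = Add(Rational(2941, 4857), Rational(-16284, 69877027)) = Rational(205429245019, 339392720139)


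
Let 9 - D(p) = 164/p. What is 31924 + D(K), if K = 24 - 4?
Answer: 159624/5 ≈ 31925.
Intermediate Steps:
K = 20
D(p) = 9 - 164/p
31924 + D(K) = 31924 + (9 - 164/20) = 31924 + (9 - 164*1/20) = 31924 + (9 - 41/5) = 31924 + ⅘ = 159624/5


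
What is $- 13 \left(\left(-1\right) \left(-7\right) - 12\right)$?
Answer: $65$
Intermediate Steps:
$- 13 \left(\left(-1\right) \left(-7\right) - 12\right) = - 13 \left(7 - 12\right) = \left(-13\right) \left(-5\right) = 65$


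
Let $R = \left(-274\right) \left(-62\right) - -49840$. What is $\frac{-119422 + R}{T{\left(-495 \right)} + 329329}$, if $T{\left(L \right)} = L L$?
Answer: $- \frac{26297}{287177} \approx -0.091571$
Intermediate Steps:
$T{\left(L \right)} = L^{2}$
$R = 66828$ ($R = 16988 + 49840 = 66828$)
$\frac{-119422 + R}{T{\left(-495 \right)} + 329329} = \frac{-119422 + 66828}{\left(-495\right)^{2} + 329329} = - \frac{52594}{245025 + 329329} = - \frac{52594}{574354} = \left(-52594\right) \frac{1}{574354} = - \frac{26297}{287177}$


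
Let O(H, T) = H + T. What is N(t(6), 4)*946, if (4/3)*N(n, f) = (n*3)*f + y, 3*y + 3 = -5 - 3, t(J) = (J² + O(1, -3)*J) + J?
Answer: 505637/2 ≈ 2.5282e+5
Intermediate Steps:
t(J) = J² - J (t(J) = (J² + (1 - 3)*J) + J = (J² - 2*J) + J = J² - J)
y = -11/3 (y = -1 + (-5 - 3)/3 = -1 + (⅓)*(-8) = -1 - 8/3 = -11/3 ≈ -3.6667)
N(n, f) = -11/4 + 9*f*n/4 (N(n, f) = 3*((n*3)*f - 11/3)/4 = 3*((3*n)*f - 11/3)/4 = 3*(3*f*n - 11/3)/4 = 3*(-11/3 + 3*f*n)/4 = -11/4 + 9*f*n/4)
N(t(6), 4)*946 = (-11/4 + (9/4)*4*(6*(-1 + 6)))*946 = (-11/4 + (9/4)*4*(6*5))*946 = (-11/4 + (9/4)*4*30)*946 = (-11/4 + 270)*946 = (1069/4)*946 = 505637/2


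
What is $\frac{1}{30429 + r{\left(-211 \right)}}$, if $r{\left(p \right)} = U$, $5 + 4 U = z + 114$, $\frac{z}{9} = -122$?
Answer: $\frac{4}{120727} \approx 3.3133 \cdot 10^{-5}$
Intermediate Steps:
$z = -1098$ ($z = 9 \left(-122\right) = -1098$)
$U = - \frac{989}{4}$ ($U = - \frac{5}{4} + \frac{-1098 + 114}{4} = - \frac{5}{4} + \frac{1}{4} \left(-984\right) = - \frac{5}{4} - 246 = - \frac{989}{4} \approx -247.25$)
$r{\left(p \right)} = - \frac{989}{4}$
$\frac{1}{30429 + r{\left(-211 \right)}} = \frac{1}{30429 - \frac{989}{4}} = \frac{1}{\frac{120727}{4}} = \frac{4}{120727}$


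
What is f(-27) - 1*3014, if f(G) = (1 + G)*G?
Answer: -2312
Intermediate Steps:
f(G) = G*(1 + G)
f(-27) - 1*3014 = -27*(1 - 27) - 1*3014 = -27*(-26) - 3014 = 702 - 3014 = -2312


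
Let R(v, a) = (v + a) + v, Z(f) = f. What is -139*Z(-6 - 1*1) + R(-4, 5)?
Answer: 970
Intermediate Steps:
R(v, a) = a + 2*v (R(v, a) = (a + v) + v = a + 2*v)
-139*Z(-6 - 1*1) + R(-4, 5) = -139*(-6 - 1*1) + (5 + 2*(-4)) = -139*(-6 - 1) + (5 - 8) = -139*(-7) - 3 = 973 - 3 = 970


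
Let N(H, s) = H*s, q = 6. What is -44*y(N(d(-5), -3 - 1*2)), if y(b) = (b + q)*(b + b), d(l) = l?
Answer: -68200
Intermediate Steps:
y(b) = 2*b*(6 + b) (y(b) = (b + 6)*(b + b) = (6 + b)*(2*b) = 2*b*(6 + b))
-44*y(N(d(-5), -3 - 1*2)) = -88*(-5*(-3 - 1*2))*(6 - 5*(-3 - 1*2)) = -88*(-5*(-3 - 2))*(6 - 5*(-3 - 2)) = -88*(-5*(-5))*(6 - 5*(-5)) = -88*25*(6 + 25) = -88*25*31 = -44*1550 = -68200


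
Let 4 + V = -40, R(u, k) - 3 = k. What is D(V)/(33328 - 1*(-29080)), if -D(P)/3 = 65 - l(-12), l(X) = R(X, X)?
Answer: -111/31204 ≈ -0.0035572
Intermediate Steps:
R(u, k) = 3 + k
l(X) = 3 + X
V = -44 (V = -4 - 40 = -44)
D(P) = -222 (D(P) = -3*(65 - (3 - 12)) = -3*(65 - 1*(-9)) = -3*(65 + 9) = -3*74 = -222)
D(V)/(33328 - 1*(-29080)) = -222/(33328 - 1*(-29080)) = -222/(33328 + 29080) = -222/62408 = -222*1/62408 = -111/31204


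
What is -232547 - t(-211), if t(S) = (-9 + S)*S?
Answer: -278967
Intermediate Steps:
t(S) = S*(-9 + S)
-232547 - t(-211) = -232547 - (-211)*(-9 - 211) = -232547 - (-211)*(-220) = -232547 - 1*46420 = -232547 - 46420 = -278967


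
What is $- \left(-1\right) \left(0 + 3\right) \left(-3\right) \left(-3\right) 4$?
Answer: $108$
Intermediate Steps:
$- \left(-1\right) \left(0 + 3\right) \left(-3\right) \left(-3\right) 4 = - \left(-1\right) 3 \cdot 9 \cdot 4 = \left(-1\right) \left(-3\right) 36 = 3 \cdot 36 = 108$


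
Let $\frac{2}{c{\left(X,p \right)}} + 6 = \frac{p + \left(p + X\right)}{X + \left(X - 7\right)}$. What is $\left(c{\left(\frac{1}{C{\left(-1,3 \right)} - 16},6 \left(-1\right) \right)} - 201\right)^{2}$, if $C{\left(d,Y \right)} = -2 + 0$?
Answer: $\frac{12322554049}{303601} \approx 40588.0$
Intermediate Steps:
$C{\left(d,Y \right)} = -2$
$c{\left(X,p \right)} = \frac{2}{-6 + \frac{X + 2 p}{-7 + 2 X}}$ ($c{\left(X,p \right)} = \frac{2}{-6 + \frac{p + \left(p + X\right)}{X + \left(X - 7\right)}} = \frac{2}{-6 + \frac{p + \left(X + p\right)}{X + \left(X - 7\right)}} = \frac{2}{-6 + \frac{X + 2 p}{X + \left(-7 + X\right)}} = \frac{2}{-6 + \frac{X + 2 p}{-7 + 2 X}}$)
$\left(c{\left(\frac{1}{C{\left(-1,3 \right)} - 16},6 \left(-1\right) \right)} - 201\right)^{2} = \left(\frac{2 \left(-7 + \frac{2}{-2 - 16}\right)}{42 - \frac{11}{-2 - 16} + 2 \cdot 6 \left(-1\right)} - 201\right)^{2} = \left(\frac{2 \left(-7 + \frac{2}{-18}\right)}{42 - \frac{11}{-18} + 2 \left(-6\right)} - 201\right)^{2} = \left(\frac{2 \left(-7 + 2 \left(- \frac{1}{18}\right)\right)}{42 - - \frac{11}{18} - 12} - 201\right)^{2} = \left(\frac{2 \left(-7 - \frac{1}{9}\right)}{42 + \frac{11}{18} - 12} - 201\right)^{2} = \left(2 \frac{1}{\frac{551}{18}} \left(- \frac{64}{9}\right) - 201\right)^{2} = \left(2 \cdot \frac{18}{551} \left(- \frac{64}{9}\right) - 201\right)^{2} = \left(- \frac{256}{551} - 201\right)^{2} = \left(- \frac{111007}{551}\right)^{2} = \frac{12322554049}{303601}$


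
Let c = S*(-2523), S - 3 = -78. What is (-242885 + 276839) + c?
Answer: 223179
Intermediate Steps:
S = -75 (S = 3 - 78 = -75)
c = 189225 (c = -75*(-2523) = 189225)
(-242885 + 276839) + c = (-242885 + 276839) + 189225 = 33954 + 189225 = 223179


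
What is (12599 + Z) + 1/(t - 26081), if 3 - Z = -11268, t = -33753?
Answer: 1428237579/59834 ≈ 23870.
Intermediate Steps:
Z = 11271 (Z = 3 - 1*(-11268) = 3 + 11268 = 11271)
(12599 + Z) + 1/(t - 26081) = (12599 + 11271) + 1/(-33753 - 26081) = 23870 + 1/(-59834) = 23870 - 1/59834 = 1428237579/59834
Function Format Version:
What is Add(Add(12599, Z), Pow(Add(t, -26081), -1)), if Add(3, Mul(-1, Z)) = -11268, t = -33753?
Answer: Rational(1428237579, 59834) ≈ 23870.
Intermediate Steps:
Z = 11271 (Z = Add(3, Mul(-1, -11268)) = Add(3, 11268) = 11271)
Add(Add(12599, Z), Pow(Add(t, -26081), -1)) = Add(Add(12599, 11271), Pow(Add(-33753, -26081), -1)) = Add(23870, Pow(-59834, -1)) = Add(23870, Rational(-1, 59834)) = Rational(1428237579, 59834)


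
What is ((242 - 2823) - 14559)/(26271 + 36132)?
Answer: -17140/62403 ≈ -0.27467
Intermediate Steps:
((242 - 2823) - 14559)/(26271 + 36132) = (-2581 - 14559)/62403 = -17140*1/62403 = -17140/62403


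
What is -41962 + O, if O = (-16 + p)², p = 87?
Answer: -36921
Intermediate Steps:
O = 5041 (O = (-16 + 87)² = 71² = 5041)
-41962 + O = -41962 + 5041 = -36921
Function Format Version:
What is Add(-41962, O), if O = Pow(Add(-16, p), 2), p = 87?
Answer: -36921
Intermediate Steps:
O = 5041 (O = Pow(Add(-16, 87), 2) = Pow(71, 2) = 5041)
Add(-41962, O) = Add(-41962, 5041) = -36921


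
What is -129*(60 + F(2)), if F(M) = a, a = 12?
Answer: -9288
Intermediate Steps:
F(M) = 12
-129*(60 + F(2)) = -129*(60 + 12) = -129*72 = -9288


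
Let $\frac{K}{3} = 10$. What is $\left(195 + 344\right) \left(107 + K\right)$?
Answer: $73843$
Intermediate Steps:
$K = 30$ ($K = 3 \cdot 10 = 30$)
$\left(195 + 344\right) \left(107 + K\right) = \left(195 + 344\right) \left(107 + 30\right) = 539 \cdot 137 = 73843$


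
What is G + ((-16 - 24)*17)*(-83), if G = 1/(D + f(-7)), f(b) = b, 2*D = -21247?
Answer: 1199970838/21261 ≈ 56440.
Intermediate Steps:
D = -21247/2 (D = (1/2)*(-21247) = -21247/2 ≈ -10624.)
G = -2/21261 (G = 1/(-21247/2 - 7) = 1/(-21261/2) = -2/21261 ≈ -9.4069e-5)
G + ((-16 - 24)*17)*(-83) = -2/21261 + ((-16 - 24)*17)*(-83) = -2/21261 - 40*17*(-83) = -2/21261 - 680*(-83) = -2/21261 + 56440 = 1199970838/21261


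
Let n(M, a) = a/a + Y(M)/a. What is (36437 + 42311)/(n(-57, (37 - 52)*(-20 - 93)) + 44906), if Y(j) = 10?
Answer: 26695572/15223475 ≈ 1.7536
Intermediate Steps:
n(M, a) = 1 + 10/a (n(M, a) = a/a + 10/a = 1 + 10/a)
(36437 + 42311)/(n(-57, (37 - 52)*(-20 - 93)) + 44906) = (36437 + 42311)/((10 + (37 - 52)*(-20 - 93))/(((37 - 52)*(-20 - 93))) + 44906) = 78748/((10 - 15*(-113))/((-15*(-113))) + 44906) = 78748/((10 + 1695)/1695 + 44906) = 78748/((1/1695)*1705 + 44906) = 78748/(341/339 + 44906) = 78748/(15223475/339) = 78748*(339/15223475) = 26695572/15223475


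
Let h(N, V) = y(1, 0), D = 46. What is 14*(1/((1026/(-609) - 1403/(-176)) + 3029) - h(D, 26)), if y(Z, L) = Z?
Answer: -1517726014/108444729 ≈ -13.995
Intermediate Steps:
h(N, V) = 1
14*(1/((1026/(-609) - 1403/(-176)) + 3029) - h(D, 26)) = 14*(1/((1026/(-609) - 1403/(-176)) + 3029) - 1*1) = 14*(1/((1026*(-1/609) - 1403*(-1/176)) + 3029) - 1) = 14*(1/((-342/203 + 1403/176) + 3029) - 1) = 14*(1/(224617/35728 + 3029) - 1) = 14*(1/(108444729/35728) - 1) = 14*(35728/108444729 - 1) = 14*(-108409001/108444729) = -1517726014/108444729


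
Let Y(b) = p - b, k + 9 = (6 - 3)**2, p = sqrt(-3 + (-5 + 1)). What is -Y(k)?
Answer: -I*sqrt(7) ≈ -2.6458*I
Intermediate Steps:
p = I*sqrt(7) (p = sqrt(-3 - 4) = sqrt(-7) = I*sqrt(7) ≈ 2.6458*I)
k = 0 (k = -9 + (6 - 3)**2 = -9 + 3**2 = -9 + 9 = 0)
Y(b) = -b + I*sqrt(7) (Y(b) = I*sqrt(7) - b = -b + I*sqrt(7))
-Y(k) = -(-1*0 + I*sqrt(7)) = -(0 + I*sqrt(7)) = -I*sqrt(7)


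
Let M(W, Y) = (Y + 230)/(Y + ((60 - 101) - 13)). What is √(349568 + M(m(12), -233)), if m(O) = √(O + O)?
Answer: √28793567453/287 ≈ 591.24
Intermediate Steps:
m(O) = √2*√O (m(O) = √(2*O) = √2*√O)
M(W, Y) = (230 + Y)/(-54 + Y) (M(W, Y) = (230 + Y)/(Y + (-41 - 13)) = (230 + Y)/(Y - 54) = (230 + Y)/(-54 + Y))
√(349568 + M(m(12), -233)) = √(349568 + (230 - 233)/(-54 - 233)) = √(349568 - 3/(-287)) = √(349568 - 1/287*(-3)) = √(349568 + 3/287) = √(100326019/287) = √28793567453/287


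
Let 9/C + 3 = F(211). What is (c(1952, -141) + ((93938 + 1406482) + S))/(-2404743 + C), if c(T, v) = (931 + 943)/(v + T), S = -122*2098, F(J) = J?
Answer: -468775045024/905837814885 ≈ -0.51750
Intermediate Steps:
S = -255956
c(T, v) = 1874/(T + v)
C = 9/208 (C = 9/(-3 + 211) = 9/208 ≈ 0.043269)
(c(1952, -141) + ((93938 + 1406482) + S))/(-2404743 + C) = (1874/(1952 - 141) + ((93938 + 1406482) - 255956))/(-2404743 + 9/208) = (1874/1811 + (1500420 - 255956))/(-500186535/208) = (1874*(1/1811) + 1244464)*(-208/500186535) = (1874/1811 + 1244464)*(-208/500186535) = (2253726178/1811)*(-208/500186535) = -468775045024/905837814885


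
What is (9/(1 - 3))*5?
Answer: -45/2 ≈ -22.500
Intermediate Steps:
(9/(1 - 3))*5 = (9/(-2))*5 = (9*(-½))*5 = -9/2*5 = -45/2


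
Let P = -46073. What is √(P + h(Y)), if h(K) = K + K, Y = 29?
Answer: I*√46015 ≈ 214.51*I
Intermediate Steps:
h(K) = 2*K
√(P + h(Y)) = √(-46073 + 2*29) = √(-46073 + 58) = √(-46015) = I*√46015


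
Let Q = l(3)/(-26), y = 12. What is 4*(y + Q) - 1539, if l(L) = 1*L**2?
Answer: -19401/13 ≈ -1492.4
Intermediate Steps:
l(L) = L**2
Q = -9/26 (Q = 3**2/(-26) = 9*(-1/26) = -9/26 ≈ -0.34615)
4*(y + Q) - 1539 = 4*(12 - 9/26) - 1539 = 4*(303/26) - 1539 = 606/13 - 1539 = -19401/13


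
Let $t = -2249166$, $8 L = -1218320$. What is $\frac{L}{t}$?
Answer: $\frac{76145}{1124583} \approx 0.06771$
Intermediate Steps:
$L = -152290$ ($L = \frac{1}{8} \left(-1218320\right) = -152290$)
$\frac{L}{t} = - \frac{152290}{-2249166} = \left(-152290\right) \left(- \frac{1}{2249166}\right) = \frac{76145}{1124583}$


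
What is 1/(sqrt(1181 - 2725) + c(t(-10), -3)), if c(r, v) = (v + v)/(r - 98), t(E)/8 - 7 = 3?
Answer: -3*I/(-I + 6*sqrt(386)) ≈ 0.00021587 - 0.025447*I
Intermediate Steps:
t(E) = 80 (t(E) = 56 + 8*3 = 56 + 24 = 80)
c(r, v) = 2*v/(-98 + r) (c(r, v) = (2*v)/(-98 + r) = 2*v/(-98 + r))
1/(sqrt(1181 - 2725) + c(t(-10), -3)) = 1/(sqrt(1181 - 2725) + 2*(-3)/(-98 + 80)) = 1/(sqrt(-1544) + 2*(-3)/(-18)) = 1/(2*I*sqrt(386) + 2*(-3)*(-1/18)) = 1/(2*I*sqrt(386) + 1/3) = 1/(1/3 + 2*I*sqrt(386))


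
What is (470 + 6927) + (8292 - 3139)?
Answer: 12550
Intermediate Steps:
(470 + 6927) + (8292 - 3139) = 7397 + 5153 = 12550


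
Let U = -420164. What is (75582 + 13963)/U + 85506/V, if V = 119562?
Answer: 4203393949/8372608028 ≈ 0.50204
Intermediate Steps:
(75582 + 13963)/U + 85506/V = (75582 + 13963)/(-420164) + 85506/119562 = 89545*(-1/420164) + 85506*(1/119562) = -89545/420164 + 14251/19927 = 4203393949/8372608028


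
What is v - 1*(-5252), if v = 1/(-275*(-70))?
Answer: 101101001/19250 ≈ 5252.0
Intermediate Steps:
v = 1/19250 ≈ 5.1948e-5
v - 1*(-5252) = 1/19250 - 1*(-5252) = 1/19250 + 5252 = 101101001/19250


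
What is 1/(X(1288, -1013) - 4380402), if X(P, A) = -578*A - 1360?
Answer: -1/3796248 ≈ -2.6342e-7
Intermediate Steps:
X(P, A) = -1360 - 578*A
1/(X(1288, -1013) - 4380402) = 1/((-1360 - 578*(-1013)) - 4380402) = 1/((-1360 + 585514) - 4380402) = 1/(584154 - 4380402) = 1/(-3796248) = -1/3796248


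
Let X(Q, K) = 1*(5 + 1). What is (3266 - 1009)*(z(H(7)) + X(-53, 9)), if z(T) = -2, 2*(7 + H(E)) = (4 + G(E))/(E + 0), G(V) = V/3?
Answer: 9028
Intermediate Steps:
G(V) = V/3 (G(V) = V*(1/3) = V/3)
H(E) = -7 + (4 + E/3)/(2*E) (H(E) = -7 + ((4 + E/3)/(E + 0))/2 = -7 + ((4 + E/3)/E)/2 = -7 + (4 + E/3)/(2*E))
X(Q, K) = 6 (X(Q, K) = 1*6 = 6)
(3266 - 1009)*(z(H(7)) + X(-53, 9)) = (3266 - 1009)*(-2 + 6) = 2257*4 = 9028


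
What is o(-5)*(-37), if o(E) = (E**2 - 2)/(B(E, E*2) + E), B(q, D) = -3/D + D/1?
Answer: 8510/147 ≈ 57.891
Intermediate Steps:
B(q, D) = D - 3/D (B(q, D) = -3/D + D*1 = -3/D + D = D - 3/D)
o(E) = (-2 + E**2)/(3*E - 3/(2*E)) (o(E) = (E**2 - 2)/((E*2 - 3*1/(2*E)) + E) = (-2 + E**2)/((2*E - 3*1/(2*E)) + E) = (-2 + E**2)/((2*E - 3/(2*E)) + E) = (-2 + E**2)/(3*E - 3/(2*E)))
o(-5)*(-37) = ((2/3)*(-5)*(-2 + (-5)**2)/(-1 + 2*(-5)**2))*(-37) = ((2/3)*(-5)*(-2 + 25)/(-1 + 2*25))*(-37) = ((2/3)*(-5)*23/(-1 + 50))*(-37) = ((2/3)*(-5)*23/49)*(-37) = ((2/3)*(-5)*(1/49)*23)*(-37) = -230/147*(-37) = 8510/147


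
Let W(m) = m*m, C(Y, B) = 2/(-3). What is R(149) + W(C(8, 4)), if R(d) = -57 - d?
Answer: -1850/9 ≈ -205.56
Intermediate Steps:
C(Y, B) = -⅔ (C(Y, B) = 2*(-⅓) = -⅔)
W(m) = m²
R(149) + W(C(8, 4)) = (-57 - 1*149) + (-⅔)² = (-57 - 149) + 4/9 = -206 + 4/9 = -1850/9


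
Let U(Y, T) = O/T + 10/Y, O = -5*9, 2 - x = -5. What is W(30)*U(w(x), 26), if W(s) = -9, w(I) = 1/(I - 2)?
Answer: -11295/26 ≈ -434.42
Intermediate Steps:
x = 7 (x = 2 - 1*(-5) = 2 + 5 = 7)
O = -45
w(I) = 1/(-2 + I)
U(Y, T) = -45/T + 10/Y
W(30)*U(w(x), 26) = -9*(-45/26 + 10/(1/(-2 + 7))) = -9*(-45*1/26 + 10/(1/5)) = -9*(-45/26 + 10/(⅕)) = -9*(-45/26 + 10*5) = -9*(-45/26 + 50) = -9*1255/26 = -11295/26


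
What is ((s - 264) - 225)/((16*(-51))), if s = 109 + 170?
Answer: 35/136 ≈ 0.25735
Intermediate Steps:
s = 279
((s - 264) - 225)/((16*(-51))) = ((279 - 264) - 225)/((16*(-51))) = (15 - 225)/(-816) = -210*(-1/816) = 35/136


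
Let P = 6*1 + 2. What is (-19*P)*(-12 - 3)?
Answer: 2280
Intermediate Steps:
P = 8 (P = 6 + 2 = 8)
(-19*P)*(-12 - 3) = (-19*8)*(-12 - 3) = -152*(-15) = 2280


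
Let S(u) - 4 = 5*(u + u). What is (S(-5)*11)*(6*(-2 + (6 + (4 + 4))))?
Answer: -36432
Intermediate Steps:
S(u) = 4 + 10*u (S(u) = 4 + 5*(u + u) = 4 + 5*(2*u) = 4 + 10*u)
(S(-5)*11)*(6*(-2 + (6 + (4 + 4)))) = ((4 + 10*(-5))*11)*(6*(-2 + (6 + (4 + 4)))) = ((4 - 50)*11)*(6*(-2 + (6 + 8))) = (-46*11)*(6*(-2 + 14)) = -3036*12 = -506*72 = -36432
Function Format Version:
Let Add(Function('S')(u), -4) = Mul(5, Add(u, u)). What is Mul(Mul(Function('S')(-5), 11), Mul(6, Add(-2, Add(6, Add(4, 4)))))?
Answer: -36432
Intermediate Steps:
Function('S')(u) = Add(4, Mul(10, u)) (Function('S')(u) = Add(4, Mul(5, Add(u, u))) = Add(4, Mul(5, Mul(2, u))) = Add(4, Mul(10, u)))
Mul(Mul(Function('S')(-5), 11), Mul(6, Add(-2, Add(6, Add(4, 4))))) = Mul(Mul(Add(4, Mul(10, -5)), 11), Mul(6, Add(-2, Add(6, Add(4, 4))))) = Mul(Mul(Add(4, -50), 11), Mul(6, Add(-2, Add(6, 8)))) = Mul(Mul(-46, 11), Mul(6, Add(-2, 14))) = Mul(-506, Mul(6, 12)) = Mul(-506, 72) = -36432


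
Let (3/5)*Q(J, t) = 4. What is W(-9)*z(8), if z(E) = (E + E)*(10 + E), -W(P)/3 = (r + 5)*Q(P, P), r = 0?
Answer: -28800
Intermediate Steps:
Q(J, t) = 20/3 (Q(J, t) = (5/3)*4 = 20/3)
W(P) = -100 (W(P) = -3*(0 + 5)*20/3 = -15*20/3 = -3*100/3 = -100)
z(E) = 2*E*(10 + E) (z(E) = (2*E)*(10 + E) = 2*E*(10 + E))
W(-9)*z(8) = -200*8*(10 + 8) = -200*8*18 = -100*288 = -28800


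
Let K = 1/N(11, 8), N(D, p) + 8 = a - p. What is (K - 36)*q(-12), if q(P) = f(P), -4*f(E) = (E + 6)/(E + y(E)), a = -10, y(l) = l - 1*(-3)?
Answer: 937/364 ≈ 2.5742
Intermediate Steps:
y(l) = 3 + l (y(l) = l + 3 = 3 + l)
f(E) = -(6 + E)/(4*(3 + 2*E)) (f(E) = -(E + 6)/(4*(E + (3 + E))) = -(6 + E)/(4*(3 + 2*E)))
q(P) = (-6 - P)/(4*(3 + 2*P))
N(D, p) = -18 - p (N(D, p) = -8 + (-10 - p) = -18 - p)
K = -1/26 (K = 1/(-18 - 1*8) = 1/(-18 - 8) = 1/(-26) = -1/26 ≈ -0.038462)
(K - 36)*q(-12) = (-1/26 - 36)*((-6 - 1*(-12))/(4*(3 + 2*(-12)))) = -937*(-6 + 12)/(104*(3 - 24)) = -937*6/(104*(-21)) = -937*(-1)*6/(104*21) = -937/26*(-1/14) = 937/364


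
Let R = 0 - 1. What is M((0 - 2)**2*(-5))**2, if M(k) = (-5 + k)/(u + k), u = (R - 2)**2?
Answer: 625/121 ≈ 5.1653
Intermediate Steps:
R = -1
u = 9 (u = (-1 - 2)**2 = (-3)**2 = 9)
M(k) = (-5 + k)/(9 + k)
M((0 - 2)**2*(-5))**2 = ((-5 + (0 - 2)**2*(-5))/(9 + (0 - 2)**2*(-5)))**2 = ((-5 + (-2)**2*(-5))/(9 + (-2)**2*(-5)))**2 = ((-5 + 4*(-5))/(9 + 4*(-5)))**2 = ((-5 - 20)/(9 - 20))**2 = (-25/(-11))**2 = (-1/11*(-25))**2 = (25/11)**2 = 625/121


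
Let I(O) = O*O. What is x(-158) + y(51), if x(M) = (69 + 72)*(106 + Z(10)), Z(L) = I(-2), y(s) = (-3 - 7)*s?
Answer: 15000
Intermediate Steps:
y(s) = -10*s
I(O) = O²
Z(L) = 4 (Z(L) = (-2)² = 4)
x(M) = 15510 (x(M) = (69 + 72)*(106 + 4) = 141*110 = 15510)
x(-158) + y(51) = 15510 - 10*51 = 15510 - 510 = 15000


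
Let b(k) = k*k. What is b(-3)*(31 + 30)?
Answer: 549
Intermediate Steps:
b(k) = k²
b(-3)*(31 + 30) = (-3)²*(31 + 30) = 9*61 = 549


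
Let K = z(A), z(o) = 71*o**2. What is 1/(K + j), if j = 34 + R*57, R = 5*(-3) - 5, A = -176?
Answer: 1/2198190 ≈ 4.5492e-7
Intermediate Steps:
R = -20 (R = -15 - 5 = -20)
K = 2199296 (K = 71*(-176)**2 = 71*30976 = 2199296)
j = -1106 (j = 34 - 20*57 = 34 - 1140 = -1106)
1/(K + j) = 1/(2199296 - 1106) = 1/2198190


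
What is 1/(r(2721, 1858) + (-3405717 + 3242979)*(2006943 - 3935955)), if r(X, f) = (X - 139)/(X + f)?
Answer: 4579/1437455957688206 ≈ 3.1855e-12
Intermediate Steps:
r(X, f) = (-139 + X)/(X + f)
1/(r(2721, 1858) + (-3405717 + 3242979)*(2006943 - 3935955)) = 1/((-139 + 2721)/(2721 + 1858) + (-3405717 + 3242979)*(2006943 - 3935955)) = 1/(2582/4579 - 162738*(-1929012)) = 1/((1/4579)*2582 + 313923554856) = 1/(2582/4579 + 313923554856) = 1/(1437455957688206/4579) = 4579/1437455957688206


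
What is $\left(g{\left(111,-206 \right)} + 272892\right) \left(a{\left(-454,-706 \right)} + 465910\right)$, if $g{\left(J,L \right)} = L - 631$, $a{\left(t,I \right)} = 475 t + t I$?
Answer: $155284641120$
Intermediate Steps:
$a{\left(t,I \right)} = 475 t + I t$
$g{\left(J,L \right)} = -631 + L$
$\left(g{\left(111,-206 \right)} + 272892\right) \left(a{\left(-454,-706 \right)} + 465910\right) = \left(\left(-631 - 206\right) + 272892\right) \left(- 454 \left(475 - 706\right) + 465910\right) = \left(-837 + 272892\right) \left(\left(-454\right) \left(-231\right) + 465910\right) = 272055 \left(104874 + 465910\right) = 272055 \cdot 570784 = 155284641120$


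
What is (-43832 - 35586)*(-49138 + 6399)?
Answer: 3394245902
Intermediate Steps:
(-43832 - 35586)*(-49138 + 6399) = -79418*(-42739) = 3394245902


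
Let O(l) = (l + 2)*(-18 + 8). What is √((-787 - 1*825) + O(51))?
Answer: 3*I*√238 ≈ 46.282*I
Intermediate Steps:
O(l) = -20 - 10*l (O(l) = (2 + l)*(-10) = -20 - 10*l)
√((-787 - 1*825) + O(51)) = √((-787 - 1*825) + (-20 - 10*51)) = √((-787 - 825) + (-20 - 510)) = √(-1612 - 530) = √(-2142) = 3*I*√238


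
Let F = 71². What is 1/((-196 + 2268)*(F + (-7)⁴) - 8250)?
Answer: 1/15411574 ≈ 6.4886e-8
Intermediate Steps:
F = 5041
1/((-196 + 2268)*(F + (-7)⁴) - 8250) = 1/((-196 + 2268)*(5041 + (-7)⁴) - 8250) = 1/(2072*(5041 + 2401) - 8250) = 1/(2072*7442 - 8250) = 1/(15419824 - 8250) = 1/15411574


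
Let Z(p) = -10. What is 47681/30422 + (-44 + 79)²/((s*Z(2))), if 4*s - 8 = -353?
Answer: 6271345/2099118 ≈ 2.9876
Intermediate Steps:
s = -345/4 (s = 2 + (¼)*(-353) = 2 - 353/4 = -345/4 ≈ -86.250)
47681/30422 + (-44 + 79)²/((s*Z(2))) = 47681/30422 + (-44 + 79)²/((-345/4*(-10))) = 47681*(1/30422) + 35²/(1725/2) = 47681/30422 + 1225*(2/1725) = 47681/30422 + 98/69 = 6271345/2099118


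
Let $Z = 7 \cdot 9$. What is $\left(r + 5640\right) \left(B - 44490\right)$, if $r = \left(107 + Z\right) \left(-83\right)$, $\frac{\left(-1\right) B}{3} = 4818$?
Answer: $499255680$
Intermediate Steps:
$B = -14454$ ($B = \left(-3\right) 4818 = -14454$)
$Z = 63$
$r = -14110$ ($r = \left(107 + 63\right) \left(-83\right) = 170 \left(-83\right) = -14110$)
$\left(r + 5640\right) \left(B - 44490\right) = \left(-14110 + 5640\right) \left(-14454 - 44490\right) = \left(-8470\right) \left(-58944\right) = 499255680$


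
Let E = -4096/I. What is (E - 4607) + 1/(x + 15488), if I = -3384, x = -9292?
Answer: -12071350381/2620908 ≈ -4605.8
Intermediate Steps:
E = 512/423 (E = -4096/(-3384) = -4096*(-1/3384) = 512/423 ≈ 1.2104)
(E - 4607) + 1/(x + 15488) = (512/423 - 4607) + 1/(-9292 + 15488) = -1948249/423 + 1/6196 = -12071350381/2620908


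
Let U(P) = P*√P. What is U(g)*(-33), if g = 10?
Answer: -330*√10 ≈ -1043.6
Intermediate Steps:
U(P) = P^(3/2)
U(g)*(-33) = 10^(3/2)*(-33) = (10*√10)*(-33) = -330*√10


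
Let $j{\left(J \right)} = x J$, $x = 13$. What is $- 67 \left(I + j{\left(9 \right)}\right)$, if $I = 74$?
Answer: $-12797$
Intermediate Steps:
$j{\left(J \right)} = 13 J$
$- 67 \left(I + j{\left(9 \right)}\right) = - 67 \left(74 + 13 \cdot 9\right) = - 67 \left(74 + 117\right) = \left(-67\right) 191 = -12797$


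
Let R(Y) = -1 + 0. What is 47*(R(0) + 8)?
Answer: 329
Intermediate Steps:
R(Y) = -1
47*(R(0) + 8) = 47*(-1 + 8) = 47*7 = 329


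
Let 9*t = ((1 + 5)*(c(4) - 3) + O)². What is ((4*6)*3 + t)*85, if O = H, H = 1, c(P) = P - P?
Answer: 79645/9 ≈ 8849.4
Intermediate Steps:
c(P) = 0
O = 1
t = 289/9 (t = ((1 + 5)*(0 - 3) + 1)²/9 = (6*(-3) + 1)²/9 = (-18 + 1)²/9 = (⅑)*(-17)² = (⅑)*289 = 289/9 ≈ 32.111)
((4*6)*3 + t)*85 = ((4*6)*3 + 289/9)*85 = (24*3 + 289/9)*85 = (72 + 289/9)*85 = (937/9)*85 = 79645/9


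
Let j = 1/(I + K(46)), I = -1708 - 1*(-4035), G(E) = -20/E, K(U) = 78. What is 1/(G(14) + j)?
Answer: -16835/24043 ≈ -0.70020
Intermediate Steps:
I = 2327 (I = -1708 + 4035 = 2327)
j = 1/2405 (j = 1/(2327 + 78) = 1/2405 ≈ 0.00041580)
1/(G(14) + j) = 1/(-20/14 + 1/2405) = 1/(-20*1/14 + 1/2405) = 1/(-10/7 + 1/2405) = 1/(-24043/16835) = -16835/24043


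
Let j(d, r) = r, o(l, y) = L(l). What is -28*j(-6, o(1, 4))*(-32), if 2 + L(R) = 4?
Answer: 1792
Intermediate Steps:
L(R) = 2 (L(R) = -2 + 4 = 2)
o(l, y) = 2
-28*j(-6, o(1, 4))*(-32) = -28*2*(-32) = -56*(-32) = 1792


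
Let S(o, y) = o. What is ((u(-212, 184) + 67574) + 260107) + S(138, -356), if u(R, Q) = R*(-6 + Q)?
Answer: 290083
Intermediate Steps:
((u(-212, 184) + 67574) + 260107) + S(138, -356) = ((-212*(-6 + 184) + 67574) + 260107) + 138 = ((-212*178 + 67574) + 260107) + 138 = ((-37736 + 67574) + 260107) + 138 = (29838 + 260107) + 138 = 289945 + 138 = 290083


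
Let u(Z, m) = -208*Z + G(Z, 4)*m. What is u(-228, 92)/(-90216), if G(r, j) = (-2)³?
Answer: -5836/11277 ≈ -0.51751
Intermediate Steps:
G(r, j) = -8
u(Z, m) = -208*Z - 8*m
u(-228, 92)/(-90216) = (-208*(-228) - 8*92)/(-90216) = (47424 - 736)*(-1/90216) = 46688*(-1/90216) = -5836/11277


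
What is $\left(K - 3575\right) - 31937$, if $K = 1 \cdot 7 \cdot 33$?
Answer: $-35281$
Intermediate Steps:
$K = 231$ ($K = 7 \cdot 33 = 231$)
$\left(K - 3575\right) - 31937 = \left(231 - 3575\right) - 31937 = -3344 - 31937 = -35281$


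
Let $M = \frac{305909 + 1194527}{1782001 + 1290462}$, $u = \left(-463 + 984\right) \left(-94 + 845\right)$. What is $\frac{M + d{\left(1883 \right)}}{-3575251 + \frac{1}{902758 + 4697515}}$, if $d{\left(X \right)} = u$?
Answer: $- \frac{6732464348728058157}{61518026771600534686} \approx -0.10944$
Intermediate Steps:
$u = 391271$ ($u = 521 \cdot 751 = 391271$)
$d{\left(X \right)} = 391271$
$M = \frac{1500436}{3072463} \approx 0.48835$
$\frac{M + d{\left(1883 \right)}}{-3575251 + \frac{1}{902758 + 4697515}} = \frac{\frac{1500436}{3072463} + 391271}{-3575251 + \frac{1}{902758 + 4697515}} = \frac{1202167170909}{3072463 \left(-3575251 + \frac{1}{5600273}\right)} = \frac{1202167170909}{3072463 \left(- \frac{20022381643522}{5600273}\right)} = \frac{1202167170909}{3072463} \left(- \frac{5600273}{20022381643522}\right) = - \frac{6732464348728058157}{61518026771600534686}$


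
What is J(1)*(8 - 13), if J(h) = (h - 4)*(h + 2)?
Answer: 45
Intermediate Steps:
J(h) = (-4 + h)*(2 + h)
J(1)*(8 - 13) = (-8 + 1² - 2*1)*(8 - 13) = (-8 + 1 - 2)*(-5) = -9*(-5) = 45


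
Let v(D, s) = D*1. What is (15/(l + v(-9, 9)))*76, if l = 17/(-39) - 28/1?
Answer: -2223/73 ≈ -30.452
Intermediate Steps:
v(D, s) = D
l = -1109/39 (l = 17*(-1/39) - 28*1 = -17/39 - 28 = -1109/39 ≈ -28.436)
(15/(l + v(-9, 9)))*76 = (15/(-1109/39 - 9))*76 = (15/(-1460/39))*76 = (15*(-39/1460))*76 = -117/292*76 = -2223/73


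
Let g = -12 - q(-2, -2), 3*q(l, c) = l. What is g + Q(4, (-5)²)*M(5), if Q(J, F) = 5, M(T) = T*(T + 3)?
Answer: 566/3 ≈ 188.67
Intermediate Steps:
q(l, c) = l/3
M(T) = T*(3 + T)
g = -34/3 (g = -12 - (-2)/3 = -12 - 1*(-⅔) = -12 + ⅔ = -34/3 ≈ -11.333)
g + Q(4, (-5)²)*M(5) = -34/3 + 5*(5*(3 + 5)) = -34/3 + 5*(5*8) = -34/3 + 5*40 = -34/3 + 200 = 566/3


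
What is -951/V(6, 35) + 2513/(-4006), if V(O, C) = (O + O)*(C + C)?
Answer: -986771/560840 ≈ -1.7595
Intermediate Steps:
V(O, C) = 4*C*O (V(O, C) = (2*O)*(2*C) = 4*C*O)
-951/V(6, 35) + 2513/(-4006) = -951/(4*35*6) + 2513/(-4006) = -951/840 + 2513*(-1/4006) = -951*1/840 - 2513/4006 = -317/280 - 2513/4006 = -986771/560840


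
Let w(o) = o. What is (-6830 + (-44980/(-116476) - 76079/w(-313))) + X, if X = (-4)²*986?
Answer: 83754917748/9114247 ≈ 9189.5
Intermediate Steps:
X = 15776 (X = 16*986 = 15776)
(-6830 + (-44980/(-116476) - 76079/w(-313))) + X = (-6830 + (-44980/(-116476) - 76079/(-313))) + 15776 = (-6830 + (-44980*(-1/116476) - 76079*(-1/313))) + 15776 = (-6830 + (11245/29119 + 76079/313)) + 15776 = (-6830 + 2218864086/9114247) + 15776 = -60031442924/9114247 + 15776 = 83754917748/9114247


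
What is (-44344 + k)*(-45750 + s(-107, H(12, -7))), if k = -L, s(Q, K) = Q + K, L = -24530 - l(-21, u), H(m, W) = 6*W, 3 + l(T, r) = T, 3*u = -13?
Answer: 910544362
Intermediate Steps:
u = -13/3 (u = (⅓)*(-13) = -13/3 ≈ -4.3333)
l(T, r) = -3 + T
L = -24506 (L = -24530 - (-3 - 21) = -24530 - 1*(-24) = -24530 + 24 = -24506)
s(Q, K) = K + Q
k = 24506 (k = -1*(-24506) = 24506)
(-44344 + k)*(-45750 + s(-107, H(12, -7))) = (-44344 + 24506)*(-45750 + (6*(-7) - 107)) = -19838*(-45750 + (-42 - 107)) = -19838*(-45750 - 149) = -19838*(-45899) = 910544362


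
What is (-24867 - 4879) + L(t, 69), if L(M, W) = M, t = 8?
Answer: -29738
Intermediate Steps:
(-24867 - 4879) + L(t, 69) = (-24867 - 4879) + 8 = -29746 + 8 = -29738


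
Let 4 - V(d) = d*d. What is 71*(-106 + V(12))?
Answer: -17466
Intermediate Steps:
V(d) = 4 - d² (V(d) = 4 - d*d = 4 - d²)
71*(-106 + V(12)) = 71*(-106 + (4 - 1*12²)) = 71*(-106 + (4 - 1*144)) = 71*(-106 + (4 - 144)) = 71*(-106 - 140) = 71*(-246) = -17466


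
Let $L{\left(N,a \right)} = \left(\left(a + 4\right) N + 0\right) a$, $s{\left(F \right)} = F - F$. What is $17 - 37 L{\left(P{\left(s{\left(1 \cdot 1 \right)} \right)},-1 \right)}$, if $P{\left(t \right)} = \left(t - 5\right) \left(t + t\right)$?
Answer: $17$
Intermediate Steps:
$s{\left(F \right)} = 0$
$P{\left(t \right)} = 2 t \left(-5 + t\right)$ ($P{\left(t \right)} = \left(-5 + t\right) 2 t = 2 t \left(-5 + t\right)$)
$L{\left(N,a \right)} = N a \left(4 + a\right)$ ($L{\left(N,a \right)} = \left(\left(4 + a\right) N + 0\right) a = \left(N \left(4 + a\right) + 0\right) a = N \left(4 + a\right) a = N a \left(4 + a\right)$)
$17 - 37 L{\left(P{\left(s{\left(1 \cdot 1 \right)} \right)},-1 \right)} = 17 - 37 \cdot 2 \cdot 0 \left(-5 + 0\right) \left(-1\right) \left(4 - 1\right) = 17 - 37 \cdot 2 \cdot 0 \left(-5\right) \left(-1\right) 3 = 17 - 37 \cdot 0 \left(-1\right) 3 = 17 - 0 = 17 + 0 = 17$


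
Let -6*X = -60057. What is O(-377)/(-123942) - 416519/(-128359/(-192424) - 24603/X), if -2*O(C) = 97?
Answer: 44191874315457075923/190011253034148 ≈ 2.3258e+5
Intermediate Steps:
X = 20019/2 (X = -⅙*(-60057) = 20019/2 ≈ 10010.)
O(C) = -97/2 (O(C) = -½*97 = -97/2)
O(-377)/(-123942) - 416519/(-128359/(-192424) - 24603/X) = -97/2/(-123942) - 416519/(-128359/(-192424) - 24603/20019/2) = -97/2*(-1/123942) - 416519/(-128359*(-1/192424) - 24603*2/20019) = 97/247884 - 416519/(128359/192424 - 16402/6673) = 97/247884 - 416519/(-2299598841/1284045352) = 97/247884 - 416519*(-1284045352/2299598841) = 97/247884 + 534829285969688/2299598841 = 44191874315457075923/190011253034148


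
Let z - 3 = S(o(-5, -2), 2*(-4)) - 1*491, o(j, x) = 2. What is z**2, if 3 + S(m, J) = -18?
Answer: 259081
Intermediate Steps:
S(m, J) = -21 (S(m, J) = -3 - 18 = -21)
z = -509 (z = 3 + (-21 - 1*491) = 3 + (-21 - 491) = 3 - 512 = -509)
z**2 = (-509)**2 = 259081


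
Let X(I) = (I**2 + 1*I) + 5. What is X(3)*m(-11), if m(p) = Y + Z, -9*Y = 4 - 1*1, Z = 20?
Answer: 1003/3 ≈ 334.33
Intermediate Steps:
Y = -1/3 (Y = -(4 - 1*1)/9 = -(4 - 1)/9 = -1/9*3 = -1/3 ≈ -0.33333)
X(I) = 5 + I + I**2 (X(I) = (I**2 + I) + 5 = (I + I**2) + 5 = 5 + I + I**2)
m(p) = 59/3 (m(p) = -1/3 + 20 = 59/3)
X(3)*m(-11) = (5 + 3 + 3**2)*(59/3) = (5 + 3 + 9)*(59/3) = 17*(59/3) = 1003/3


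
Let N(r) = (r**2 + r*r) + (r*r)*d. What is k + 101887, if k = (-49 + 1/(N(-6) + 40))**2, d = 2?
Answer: 3530756497/33856 ≈ 1.0429e+5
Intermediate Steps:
N(r) = 4*r**2 (N(r) = (r**2 + r*r) + (r*r)*2 = (r**2 + r**2) + r**2*2 = 2*r**2 + 2*r**2 = 4*r**2)
k = 81270225/33856 (k = (-49 + 1/(4*(-6)**2 + 40))**2 = (-49 + 1/(4*36 + 40))**2 = (-49 + 1/(144 + 40))**2 = (-49 + 1/184)**2 = (-9015/184)**2 = 81270225/33856 ≈ 2400.5)
k + 101887 = 81270225/33856 + 101887 = 3530756497/33856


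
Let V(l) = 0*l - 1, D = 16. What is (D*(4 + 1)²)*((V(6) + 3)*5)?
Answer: 4000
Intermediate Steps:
V(l) = -1 (V(l) = 0 - 1 = -1)
(D*(4 + 1)²)*((V(6) + 3)*5) = (16*(4 + 1)²)*((-1 + 3)*5) = (16*5²)*(2*5) = (16*25)*10 = 400*10 = 4000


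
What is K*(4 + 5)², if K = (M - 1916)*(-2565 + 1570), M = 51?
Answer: 150309675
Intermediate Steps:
K = 1855675 (K = (51 - 1916)*(-2565 + 1570) = -1865*(-995) = 1855675)
K*(4 + 5)² = 1855675*(4 + 5)² = 1855675*9² = 1855675*81 = 150309675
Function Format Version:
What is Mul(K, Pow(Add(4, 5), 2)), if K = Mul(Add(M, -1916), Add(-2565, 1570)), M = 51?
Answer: 150309675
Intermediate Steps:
K = 1855675 (K = Mul(Add(51, -1916), Add(-2565, 1570)) = Mul(-1865, -995) = 1855675)
Mul(K, Pow(Add(4, 5), 2)) = Mul(1855675, Pow(Add(4, 5), 2)) = Mul(1855675, Pow(9, 2)) = Mul(1855675, 81) = 150309675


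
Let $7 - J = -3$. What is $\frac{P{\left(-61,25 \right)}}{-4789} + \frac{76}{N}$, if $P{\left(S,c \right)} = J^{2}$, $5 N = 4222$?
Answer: $\frac{698810}{10109579} \approx 0.069124$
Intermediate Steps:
$J = 10$ ($J = 7 - -3 = 7 + 3 = 10$)
$N = \frac{4222}{5}$ ($N = \frac{1}{5} \cdot 4222 = \frac{4222}{5} \approx 844.4$)
$P{\left(S,c \right)} = 100$ ($P{\left(S,c \right)} = 10^{2} = 100$)
$\frac{P{\left(-61,25 \right)}}{-4789} + \frac{76}{N} = \frac{100}{-4789} + \frac{76}{\frac{4222}{5}} = 100 \left(- \frac{1}{4789}\right) + 76 \cdot \frac{5}{4222} = - \frac{100}{4789} + \frac{190}{2111} = \frac{698810}{10109579}$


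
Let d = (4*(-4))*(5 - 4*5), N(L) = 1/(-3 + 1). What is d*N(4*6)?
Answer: -120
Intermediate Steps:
N(L) = -½ (N(L) = 1/(-2) = -½)
d = 240 (d = -16*(5 - 20) = -16*(-15) = 240)
d*N(4*6) = 240*(-½) = -120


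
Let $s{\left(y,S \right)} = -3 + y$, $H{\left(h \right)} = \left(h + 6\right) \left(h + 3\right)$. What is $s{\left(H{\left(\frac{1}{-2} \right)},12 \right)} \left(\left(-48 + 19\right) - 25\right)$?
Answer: $- \frac{1161}{2} \approx -580.5$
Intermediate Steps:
$H{\left(h \right)} = \left(3 + h\right) \left(6 + h\right)$ ($H{\left(h \right)} = \left(6 + h\right) \left(3 + h\right) = \left(3 + h\right) \left(6 + h\right)$)
$s{\left(H{\left(\frac{1}{-2} \right)},12 \right)} \left(\left(-48 + 19\right) - 25\right) = \left(-3 + \left(18 + \left(\frac{1}{-2}\right)^{2} + \frac{9}{-2}\right)\right) \left(\left(-48 + 19\right) - 25\right) = \left(-3 + \left(18 + \left(- \frac{1}{2}\right)^{2} + 9 \left(- \frac{1}{2}\right)\right)\right) \left(-29 - 25\right) = \left(-3 + \left(18 + \frac{1}{4} - \frac{9}{2}\right)\right) \left(-54\right) = \left(-3 + \frac{55}{4}\right) \left(-54\right) = \frac{43}{4} \left(-54\right) = - \frac{1161}{2}$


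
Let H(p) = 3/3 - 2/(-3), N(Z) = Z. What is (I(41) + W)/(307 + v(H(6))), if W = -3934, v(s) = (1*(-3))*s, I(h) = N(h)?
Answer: -3893/302 ≈ -12.891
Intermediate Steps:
H(p) = 5/3 (H(p) = 3*(⅓) - 2*(-⅓) = 1 + ⅔ = 5/3)
I(h) = h
v(s) = -3*s
(I(41) + W)/(307 + v(H(6))) = (41 - 3934)/(307 - 3*5/3) = -3893/(307 - 5) = -3893/302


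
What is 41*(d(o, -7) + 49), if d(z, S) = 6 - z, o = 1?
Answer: 2214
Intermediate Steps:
41*(d(o, -7) + 49) = 41*((6 - 1*1) + 49) = 41*((6 - 1) + 49) = 41*(5 + 49) = 41*54 = 2214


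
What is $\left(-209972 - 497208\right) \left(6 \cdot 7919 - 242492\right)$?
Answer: $137884542040$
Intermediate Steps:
$\left(-209972 - 497208\right) \left(6 \cdot 7919 - 242492\right) = - 707180 \left(47514 - 242492\right) = \left(-707180\right) \left(-194978\right) = 137884542040$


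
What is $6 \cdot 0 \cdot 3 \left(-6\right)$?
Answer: $0$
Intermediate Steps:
$6 \cdot 0 \cdot 3 \left(-6\right) = 6 \cdot 0 \left(-6\right) = 0 \left(-6\right) = 0$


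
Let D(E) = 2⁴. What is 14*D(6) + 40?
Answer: 264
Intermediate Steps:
D(E) = 16
14*D(6) + 40 = 14*16 + 40 = 224 + 40 = 264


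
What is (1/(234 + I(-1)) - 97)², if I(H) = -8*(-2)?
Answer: 588014001/62500 ≈ 9408.2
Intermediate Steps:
I(H) = 16
(1/(234 + I(-1)) - 97)² = (1/(234 + 16) - 97)² = (1/250 - 97)² = (-24249/250)² = 588014001/62500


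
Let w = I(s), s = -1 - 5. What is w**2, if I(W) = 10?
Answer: 100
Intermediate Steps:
s = -6
w = 10
w**2 = 10**2 = 100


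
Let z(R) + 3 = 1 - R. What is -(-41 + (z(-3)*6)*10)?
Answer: -19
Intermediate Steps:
z(R) = -2 - R (z(R) = -3 + (1 - R) = -2 - R)
-(-41 + (z(-3)*6)*10) = -(-41 + ((-2 - 1*(-3))*6)*10) = -(-41 + ((-2 + 3)*6)*10) = -(-41 + (1*6)*10) = -(-41 + 6*10) = -(-41 + 60) = -1*19 = -19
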